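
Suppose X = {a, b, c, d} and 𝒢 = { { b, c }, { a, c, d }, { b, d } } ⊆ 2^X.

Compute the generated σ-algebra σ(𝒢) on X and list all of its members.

σ(𝒢) (16 sets): { {}, { a }, { b }, { c }, { d }, { a, b }, { a, c }, { a, d }, { b, c }, { b, d }, { c, d }, { a, b, c }, { a, b, d }, { a, c, d }, { b, c, d }, X }

Working:
Initial family (5 sets): { {}, { b, c }, { b, d }, { a, c, d }, X }.
Pass 1 (4 new):
  { b }  = complement { a, c, d }
  { a, c }  = complement { b, d }
  { a, d }  = complement { b, c }
  { b, c, d }  = { b, c } ∪ { b, d }
Pass 2: +3 →
  { a }  = complement { b, c, d }
  { a, b, c }  = { b } ∪ { a, c }
  { a, b, d }  = { b } ∪ { a, d }
Pass 3. New:
  { c }  = complement { a, b, d }
  { d }  = complement { a, b, c }
  { a, b }  = { b } ∪ { a }
Pass 4: 1 new —
  { c, d }  = complement { a, b }
Pass 5: stable.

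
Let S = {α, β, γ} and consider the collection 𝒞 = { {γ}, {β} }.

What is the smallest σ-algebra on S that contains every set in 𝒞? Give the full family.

σ(𝒞) (8 sets): { ∅, {α}, {β}, {γ}, {α, β}, {α, γ}, {β, γ}, S }

Working:
Seed the family with 𝒞 together with ∅ and S: { ∅, {β}, {γ}, S }.
Step 1 (3 new):
  {α, β}  = complement {γ}
  {α, γ}  = complement {β}
  {β, γ}  = {γ} ∪ {β}
  — 7 sets.
Step 2: +1 →
  {α}  = complement {β, γ}
  — 8 sets.
After Step 3 the family is unchanged; done.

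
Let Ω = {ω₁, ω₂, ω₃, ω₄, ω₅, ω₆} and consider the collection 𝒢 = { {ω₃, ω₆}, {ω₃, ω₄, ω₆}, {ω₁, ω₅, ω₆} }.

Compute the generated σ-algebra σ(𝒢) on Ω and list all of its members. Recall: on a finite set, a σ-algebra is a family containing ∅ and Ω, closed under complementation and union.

Start: 𝒢 ∪ {∅, Ω} = { {}, {ω₃, ω₆}, {ω₁, ω₅, ω₆}, {ω₃, ω₄, ω₆}, Ω }.
Round 1: +5 →
  {ω₁, ω₂, ω₅}  = {ω₃, ω₄, ω₆}ᶜ
  {ω₂, ω₃, ω₄}  = {ω₁, ω₅, ω₆}ᶜ
  {ω₁, ω₂, ω₄, ω₅}  = {ω₃, ω₆}ᶜ
  {ω₁, ω₃, ω₅, ω₆}  = {ω₁, ω₅, ω₆} ∪ {ω₃, ω₆}
  {ω₁, ω₃, ω₄, ω₅, ω₆}  = {ω₁, ω₅, ω₆} ∪ {ω₃, ω₄, ω₆}
  [10 total]
Round 2: 7 new —
  {ω₂}  = {ω₁, ω₃, ω₄, ω₅, ω₆}ᶜ
  {ω₂, ω₄}  = {ω₁, ω₃, ω₅, ω₆}ᶜ
  {ω₁, ω₂, ω₅, ω₆}  = {ω₁, ω₂, ω₅} ∪ {ω₁, ω₅, ω₆}
  {ω₂, ω₃, ω₄, ω₆}  = {ω₂, ω₃, ω₄} ∪ {ω₃, ω₆}
  {ω₁, ω₂, ω₃, ω₄, ω₅}  = {ω₂, ω₃, ω₄} ∪ {ω₁, ω₂, ω₄, ω₅}
  {ω₁, ω₂, ω₃, ω₅, ω₆}  = {ω₁, ω₃, ω₅, ω₆} ∪ {ω₁, ω₂, ω₅}
  {ω₁, ω₂, ω₄, ω₅, ω₆}  = {ω₁, ω₂, ω₄, ω₅} ∪ {ω₁, ω₅, ω₆}
  [17 total]
Round 3: +6 →
  {ω₃}  = {ω₁, ω₂, ω₄, ω₅, ω₆}ᶜ
  {ω₄}  = {ω₁, ω₂, ω₃, ω₅, ω₆}ᶜ
  {ω₆}  = {ω₁, ω₂, ω₃, ω₄, ω₅}ᶜ
  {ω₁, ω₅}  = {ω₂, ω₃, ω₄, ω₆}ᶜ
  {ω₃, ω₄}  = {ω₁, ω₂, ω₅, ω₆}ᶜ
  {ω₂, ω₃, ω₆}  = {ω₃, ω₆} ∪ {ω₂}
  [23 total]
Round 4. New:
  {ω₂, ω₃}  = {ω₂} ∪ {ω₃}
  {ω₂, ω₆}  = {ω₂} ∪ {ω₆}
  {ω₄, ω₆}  = {ω₆} ∪ {ω₄}
  {ω₁, ω₃, ω₅}  = {ω₃} ∪ {ω₁, ω₅}
  {ω₁, ω₄, ω₅}  = {ω₂, ω₃, ω₆}ᶜ
  {ω₂, ω₄, ω₆}  = {ω₆} ∪ {ω₂, ω₄}
  {ω₁, ω₂, ω₃, ω₅}  = {ω₃} ∪ {ω₁, ω₂, ω₅}
  {ω₁, ω₃, ω₄, ω₅}  = {ω₃, ω₄} ∪ {ω₁, ω₅}
  {ω₁, ω₄, ω₅, ω₆}  = {ω₁, ω₅, ω₆} ∪ {ω₄}
  [32 total]
Round 5: already closed under ᶜ and ∪.

σ(𝒢) = { {}, {ω₂}, {ω₃}, {ω₄}, {ω₆}, {ω₁, ω₅}, {ω₂, ω₃}, {ω₂, ω₄}, {ω₂, ω₆}, {ω₃, ω₄}, {ω₃, ω₆}, {ω₄, ω₆}, {ω₁, ω₂, ω₅}, {ω₁, ω₃, ω₅}, {ω₁, ω₄, ω₅}, {ω₁, ω₅, ω₆}, {ω₂, ω₃, ω₄}, {ω₂, ω₃, ω₆}, {ω₂, ω₄, ω₆}, {ω₃, ω₄, ω₆}, {ω₁, ω₂, ω₃, ω₅}, {ω₁, ω₂, ω₄, ω₅}, {ω₁, ω₂, ω₅, ω₆}, {ω₁, ω₃, ω₄, ω₅}, {ω₁, ω₃, ω₅, ω₆}, {ω₁, ω₄, ω₅, ω₆}, {ω₂, ω₃, ω₄, ω₆}, {ω₁, ω₂, ω₃, ω₄, ω₅}, {ω₁, ω₂, ω₃, ω₅, ω₆}, {ω₁, ω₂, ω₄, ω₅, ω₆}, {ω₁, ω₃, ω₄, ω₅, ω₆}, Ω }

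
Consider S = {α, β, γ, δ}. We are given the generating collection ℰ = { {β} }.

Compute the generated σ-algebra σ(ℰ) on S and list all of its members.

Answer: σ(ℰ) = { ∅, {β}, {α,γ,δ}, S }

Working:
Seed the family with ℰ together with ∅ and S: { ∅, {β}, S }.
Iteration 1 adds 1:
  {α,γ,δ}  = {β}ᶜ
  (now 4)
After Iteration 2 the family is unchanged; done.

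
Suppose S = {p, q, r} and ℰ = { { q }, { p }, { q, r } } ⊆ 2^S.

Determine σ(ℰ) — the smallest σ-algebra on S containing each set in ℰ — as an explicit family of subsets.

Initial family (5 sets): { {  }, { p }, { q }, { q, r }, S }.
Iteration 1: 2 new —
  { p, q }  = { q } ∪ { p }
  { p, r }  = { q }ᶜ
Iteration 2. New:
  { r }  = { p, q }ᶜ
Iteration 3 adds nothing — fixpoint reached.

|σ(ℰ)| = 8.  σ(ℰ) = { {  }, { p }, { q }, { r }, { p, q }, { p, r }, { q, r }, S }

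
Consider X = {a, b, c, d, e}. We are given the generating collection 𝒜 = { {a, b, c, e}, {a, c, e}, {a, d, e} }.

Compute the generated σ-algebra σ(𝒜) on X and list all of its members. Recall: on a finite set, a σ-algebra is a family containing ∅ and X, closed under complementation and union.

Start: 𝒜 ∪ {∅, X} = { {}, {a, c, e}, {a, d, e}, {a, b, c, e}, X }.
Step 1 (4 new):
  {d}  = ᶜ of {a, b, c, e}
  {b, c}  = ᶜ of {a, d, e}
  {b, d}  = ᶜ of {a, c, e}
  {a, c, d, e}  = {a, d, e} ∪ {a, c, e}
  [9 total]
Step 2 (3 new):
  {b}  = ᶜ of {a, c, d, e}
  {b, c, d}  = {b, c} ∪ {d}
  {a, b, d, e}  = {a, d, e} ∪ {b, d}
  [12 total]
Step 3: 2 new —
  {c}  = ᶜ of {a, b, d, e}
  {a, e}  = ᶜ of {b, c, d}
  [14 total]
Step 4 (2 new):
  {c, d}  = {c} ∪ {d}
  {a, b, e}  = {a, e} ∪ {b}
  [16 total]
Step 5: already closed under ᶜ and ∪.

Hence σ(𝒜) has 16 members: { {}, {b}, {c}, {d}, {a, e}, {b, c}, {b, d}, {c, d}, {a, b, e}, {a, c, e}, {a, d, e}, {b, c, d}, {a, b, c, e}, {a, b, d, e}, {a, c, d, e}, X }.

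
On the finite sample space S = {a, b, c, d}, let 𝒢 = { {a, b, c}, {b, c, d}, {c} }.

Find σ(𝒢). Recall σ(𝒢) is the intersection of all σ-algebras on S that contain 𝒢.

Begin from { {}, {c}, {a, b, c}, {b, c, d}, S } (that is, 𝒢 plus ∅ and S).
Pass 1 (3 new):
  {a}  = ᶜ of {b, c, d}
  {d}  = ᶜ of {a, b, c}
  {a, b, d}  = ᶜ of {c}
Pass 2: +3 →
  {a, c}  = {c} ∪ {a}
  {a, d}  = {d} ∪ {a}
  {c, d}  = {c} ∪ {d}
Pass 3: +4 →
  {a, b}  = ᶜ of {c, d}
  {b, c}  = ᶜ of {a, d}
  {b, d}  = ᶜ of {a, c}
  {a, c, d}  = {c} ∪ {a, d}
Pass 4. New:
  {b}  = ᶜ of {a, c, d}
Pass 5: no new sets; the family is a σ-algebra.

|σ(𝒢)| = 16.  σ(𝒢) = { {}, {a}, {b}, {c}, {d}, {a, b}, {a, c}, {a, d}, {b, c}, {b, d}, {c, d}, {a, b, c}, {a, b, d}, {a, c, d}, {b, c, d}, S }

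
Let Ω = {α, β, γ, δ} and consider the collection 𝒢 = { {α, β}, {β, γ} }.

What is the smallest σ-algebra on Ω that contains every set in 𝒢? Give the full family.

Seed the family with 𝒢 together with ∅ and Ω: { {}, {α, β}, {β, γ}, Ω }.
Step 1: 3 new —
  {α, δ}  = Ω∖{β, γ}
  {γ, δ}  = Ω∖{α, β}
  {α, β, γ}  = {α, β} ∪ {β, γ}
  |family| = 7
Step 2 adds 4:
  {δ}  = Ω∖{α, β, γ}
  {α, β, δ}  = {α, δ} ∪ {α, β}
  {α, γ, δ}  = {γ, δ} ∪ {α, δ}
  {β, γ, δ}  = {γ, δ} ∪ {β, γ}
  |family| = 11
Step 3. New:
  {α}  = Ω∖{β, γ, δ}
  {β}  = Ω∖{α, γ, δ}
  {γ}  = Ω∖{α, β, δ}
  |family| = 14
Step 4 adds 2:
  {α, γ}  = {γ} ∪ {α}
  {β, δ}  = {δ} ∪ {β}
  |family| = 16
Step 5 adds nothing — fixpoint reached.

|σ(𝒢)| = 16.  σ(𝒢) = { {}, {α}, {β}, {γ}, {δ}, {α, β}, {α, γ}, {α, δ}, {β, γ}, {β, δ}, {γ, δ}, {α, β, γ}, {α, β, δ}, {α, γ, δ}, {β, γ, δ}, Ω }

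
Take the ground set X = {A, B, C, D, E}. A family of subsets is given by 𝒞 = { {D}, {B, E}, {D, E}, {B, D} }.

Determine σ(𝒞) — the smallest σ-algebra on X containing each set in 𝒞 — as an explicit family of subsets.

σ(𝒞) = { {}, {B}, {D}, {E}, {A, C}, {B, D}, {B, E}, {D, E}, {A, B, C}, {A, C, D}, {A, C, E}, {B, D, E}, {A, B, C, D}, {A, B, C, E}, {A, C, D, E}, X }

Check:
Take S₀ = 𝒞 ∪ {∅, X} = { {}, {D}, {B, D}, {B, E}, {D, E}, X }.
Step 1 adds 5:
  {A, B, C}  = X∖{D, E}
  {A, C, D}  = X∖{B, E}
  {A, C, E}  = X∖{B, D}
  {B, D, E}  = {D, E} ∪ {B, E}
  {A, B, C, E}  = X∖{D}
  (now 11)
Step 2 (3 new):
  {A, C}  = X∖{B, D, E}
  {A, B, C, D}  = {A, B, C} ∪ {A, C, D}
  {A, C, D, E}  = {A, C, E} ∪ {D, E}
  (now 14)
Step 3: +2 →
  {B}  = X∖{A, C, D, E}
  {E}  = X∖{A, B, C, D}
  (now 16)
Step 4: no new sets; the family is a σ-algebra.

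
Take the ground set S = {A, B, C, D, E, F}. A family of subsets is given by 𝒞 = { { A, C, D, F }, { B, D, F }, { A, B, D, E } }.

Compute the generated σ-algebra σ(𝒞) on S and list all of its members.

Initial family (5 sets): { {}, { B, D, F }, { A, B, D, E }, { A, C, D, F }, S }.
Pass 1. New:
  { B, E }  = ᶜ of { A, C, D, F }
  { C, F }  = ᶜ of { A, B, D, E }
  { A, C, E }  = ᶜ of { B, D, F }
  { A, B, C, D, F }  = { B, D, F } ∪ { A, C, D, F }
  { A, B, D, E, F }  = { B, D, F } ∪ { A, B, D, E }
  |family| = 10
Pass 2. New:
  { C }  = ᶜ of { A, B, D, E, F }
  { E }  = ᶜ of { A, B, C, D, F }
  { A, B, C, E }  = { B, E } ∪ { A, C, E }
  { A, C, E, F }  = { A, C, E } ∪ { C, F }
  { B, C, D, F }  = { B, D, F } ∪ { C, F }
  { B, C, E, F }  = { B, E } ∪ { C, F }
  { B, D, E, F }  = { B, D, F } ∪ { B, E }
  { A, B, C, D, E }  = { A, C, E } ∪ { A, B, D, E }
  { A, C, D, E, F }  = { A, C, E } ∪ { A, C, D, F }
  |family| = 19
Pass 3. New:
  { B }  = ᶜ of { A, C, D, E, F }
  { F }  = ᶜ of { A, B, C, D, E }
  { A, C }  = ᶜ of { B, D, E, F }
  { A, D }  = ᶜ of { B, C, E, F }
  { A, E }  = ᶜ of { B, C, D, F }
  { B, D }  = ᶜ of { A, C, E, F }
  { C, E }  = { E } ∪ { C }
  { D, F }  = ᶜ of { A, B, C, E }
  { B, C, E }  = { B, E } ∪ { C }
  { C, E, F }  = { E } ∪ { C, F }
  { A, B, C, E, F }  = { B, E } ∪ { A, C, E, F }
  { B, C, D, E, F }  = { B, D, F } ∪ { B, C, E, F }
  |family| = 31
Pass 4: 25 new —
  { A }  = ᶜ of { B, C, D, E, F }
  { D }  = ᶜ of { A, B, C, E, F }
  { B, C }  = { B } ∪ { C }
  { B, F }  = { B } ∪ { F }
  { E, F }  = { F } ∪ { E }
  { A, B, C }  = { B } ∪ { A, C }
  { A, B, D }  = ᶜ of { C, E, F }
  { A, B, E }  = { B, E } ∪ { A, E }
  { A, C, D }  = { C } ∪ { A, D }
  { A, C, F }  = { F } ∪ { A, C }
  { A, D, E }  = { E } ∪ { A, D }
  { A, D, F }  = ᶜ of { B, C, E }
  { A, E, F }  = { F } ∪ { A, E }
  { B, C, D }  = { C } ∪ { B, D }
  { B, C, F }  = { B } ∪ { C, F }
  { B, D, E }  = { B, E } ∪ { B, D }
  { B, E, F }  = { B, E } ∪ { F }
  { C, D, F }  = { C } ∪ { D, F }
  { D, E, F }  = { E } ∪ { D, F }
  { A, B, C, D }  = { A, C } ∪ { B, D }
  { A, B, D, F }  = ᶜ of { C, E }
  { A, C, D, E }  = { A, C, E } ∪ { A, D }
  { A, D, E, F }  = { A, E } ∪ { D, F }
  { B, C, D, E }  = { B, C, E } ∪ { B, D }
  { C, D, E, F }  = { C, E } ∪ { D, F }
  |family| = 56
Pass 5 adds 8:
  { A, B }  = ᶜ of { C, D, E, F }
  { A, F }  = ᶜ of { B, C, D, E }
  { C, D }  = { C } ∪ { D }
  { D, E }  = { D } ∪ { E }
  { A, B, F }  = { B, F } ∪ { A }
  { C, D, E }  = { C, E } ∪ { D }
  { A, B, C, F }  = { A, C, F } ∪ { B }
  { A, B, E, F }  = { B } ∪ { A, E, F }
  |family| = 64
Pass 6 adds nothing — fixpoint reached.

|σ(𝒞)| = 64.  σ(𝒞) = { {}, { A }, { B }, { C }, { D }, { E }, { F }, { A, B }, { A, C }, { A, D }, { A, E }, { A, F }, { B, C }, { B, D }, { B, E }, { B, F }, { C, D }, { C, E }, { C, F }, { D, E }, { D, F }, { E, F }, { A, B, C }, { A, B, D }, { A, B, E }, { A, B, F }, { A, C, D }, { A, C, E }, { A, C, F }, { A, D, E }, { A, D, F }, { A, E, F }, { B, C, D }, { B, C, E }, { B, C, F }, { B, D, E }, { B, D, F }, { B, E, F }, { C, D, E }, { C, D, F }, { C, E, F }, { D, E, F }, { A, B, C, D }, { A, B, C, E }, { A, B, C, F }, { A, B, D, E }, { A, B, D, F }, { A, B, E, F }, { A, C, D, E }, { A, C, D, F }, { A, C, E, F }, { A, D, E, F }, { B, C, D, E }, { B, C, D, F }, { B, C, E, F }, { B, D, E, F }, { C, D, E, F }, { A, B, C, D, E }, { A, B, C, D, F }, { A, B, C, E, F }, { A, B, D, E, F }, { A, C, D, E, F }, { B, C, D, E, F }, S }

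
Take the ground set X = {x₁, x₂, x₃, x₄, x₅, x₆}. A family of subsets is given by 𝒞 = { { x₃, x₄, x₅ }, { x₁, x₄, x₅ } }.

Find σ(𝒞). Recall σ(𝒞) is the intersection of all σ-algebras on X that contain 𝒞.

Take S₀ = 𝒞 ∪ {∅, X} = { {}, { x₁, x₄, x₅ }, { x₃, x₄, x₅ }, X }.
Step 1: +3 →
  { x₁, x₂, x₆ }  = { x₃, x₄, x₅ }ᶜ
  { x₂, x₃, x₆ }  = { x₁, x₄, x₅ }ᶜ
  { x₁, x₃, x₄, x₅ }  = { x₃, x₄, x₅ } ∪ { x₁, x₄, x₅ }
Step 2. New:
  { x₂, x₆ }  = { x₁, x₃, x₄, x₅ }ᶜ
  { x₁, x₂, x₃, x₆ }  = { x₂, x₃, x₆ } ∪ { x₁, x₂, x₆ }
  { x₁, x₂, x₄, x₅, x₆ }  = { x₁, x₄, x₅ } ∪ { x₁, x₂, x₆ }
  { x₂, x₃, x₄, x₅, x₆ }  = { x₃, x₄, x₅ } ∪ { x₂, x₃, x₆ }
Step 3: +3 →
  { x₁ }  = { x₂, x₃, x₄, x₅, x₆ }ᶜ
  { x₃ }  = { x₁, x₂, x₄, x₅, x₆ }ᶜ
  { x₄, x₅ }  = { x₁, x₂, x₃, x₆ }ᶜ
Step 4 adds 2:
  { x₁, x₃ }  = { x₃ } ∪ { x₁ }
  { x₂, x₄, x₅, x₆ }  = { x₄, x₅ } ∪ { x₂, x₆ }
Step 5: already closed under ᶜ and ∪.

|σ(𝒞)| = 16.  σ(𝒞) = { {}, { x₁ }, { x₃ }, { x₁, x₃ }, { x₂, x₆ }, { x₄, x₅ }, { x₁, x₂, x₆ }, { x₁, x₄, x₅ }, { x₂, x₃, x₆ }, { x₃, x₄, x₅ }, { x₁, x₂, x₃, x₆ }, { x₁, x₃, x₄, x₅ }, { x₂, x₄, x₅, x₆ }, { x₁, x₂, x₄, x₅, x₆ }, { x₂, x₃, x₄, x₅, x₆ }, X }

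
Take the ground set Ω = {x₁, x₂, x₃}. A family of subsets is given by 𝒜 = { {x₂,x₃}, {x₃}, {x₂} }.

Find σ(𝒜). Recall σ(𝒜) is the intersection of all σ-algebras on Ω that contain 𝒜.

σ(𝒜) (8 sets): { {}, {x₁}, {x₂}, {x₃}, {x₁,x₂}, {x₁,x₃}, {x₂,x₃}, Ω }

Trace:
Seed the family with 𝒜 together with ∅ and Ω: { {}, {x₂}, {x₃}, {x₂,x₃}, Ω }.
Step 1: 3 new —
  {x₁}  = complement {x₂,x₃}
  {x₁,x₂}  = complement {x₃}
  {x₁,x₃}  = complement {x₂}
  [8 total]
Step 2: no new sets; the family is a σ-algebra.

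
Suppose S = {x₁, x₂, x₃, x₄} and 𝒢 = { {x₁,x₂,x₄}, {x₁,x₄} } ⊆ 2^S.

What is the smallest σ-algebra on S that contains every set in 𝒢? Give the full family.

Take S₀ = 𝒢 ∪ {∅, S} = { {}, {x₁,x₄}, {x₁,x₂,x₄}, S }.
Round 1 (2 new):
  {x₃}  = complement {x₁,x₂,x₄}
  {x₂,x₃}  = complement {x₁,x₄}
  — 6 sets.
Round 2: 1 new —
  {x₁,x₃,x₄}  = {x₃} ∪ {x₁,x₄}
  — 7 sets.
Round 3 (1 new):
  {x₂}  = complement {x₁,x₃,x₄}
  — 8 sets.
Round 4 adds nothing — fixpoint reached.

Therefore σ(𝒢) = { {}, {x₂}, {x₃}, {x₁,x₄}, {x₂,x₃}, {x₁,x₂,x₄}, {x₁,x₃,x₄}, S } (|σ(𝒢)| = 8).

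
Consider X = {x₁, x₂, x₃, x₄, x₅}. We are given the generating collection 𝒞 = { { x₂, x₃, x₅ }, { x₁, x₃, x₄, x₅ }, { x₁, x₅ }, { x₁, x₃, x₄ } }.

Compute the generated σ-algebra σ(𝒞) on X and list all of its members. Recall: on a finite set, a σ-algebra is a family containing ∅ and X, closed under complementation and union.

Seed the family with 𝒞 together with ∅ and X: { {}, { x₁, x₅ }, { x₁, x₃, x₄ }, { x₂, x₃, x₅ }, { x₁, x₃, x₄, x₅ }, X }.
Round 1 (5 new):
  { x₂ }  = { x₁, x₃, x₄, x₅ }ᶜ
  { x₁, x₄ }  = { x₂, x₃, x₅ }ᶜ
  { x₂, x₅ }  = { x₁, x₃, x₄ }ᶜ
  { x₂, x₃, x₄ }  = { x₁, x₅ }ᶜ
  { x₁, x₂, x₃, x₅ }  = { x₂, x₃, x₅ } ∪ { x₁, x₅ }
Round 2 (7 new):
  { x₄ }  = { x₁, x₂, x₃, x₅ }ᶜ
  { x₁, x₂, x₄ }  = { x₂ } ∪ { x₁, x₄ }
  { x₁, x₂, x₅ }  = { x₂, x₅ } ∪ { x₁, x₅ }
  { x₁, x₄, x₅ }  = { x₁, x₄ } ∪ { x₁, x₅ }
  { x₁, x₂, x₃, x₄ }  = { x₂, x₃, x₄ } ∪ { x₁, x₃, x₄ }
  { x₁, x₂, x₄, x₅ }  = { x₂, x₅ } ∪ { x₁, x₄ }
  { x₂, x₃, x₄, x₅ }  = { x₂, x₅ } ∪ { x₂, x₃, x₄ }
Round 3. New:
  { x₁ }  = { x₂, x₃, x₄, x₅ }ᶜ
  { x₃ }  = { x₁, x₂, x₄, x₅ }ᶜ
  { x₅ }  = { x₁, x₂, x₃, x₄ }ᶜ
  { x₂, x₃ }  = { x₁, x₄, x₅ }ᶜ
  { x₂, x₄ }  = { x₄ } ∪ { x₂ }
  { x₃, x₄ }  = { x₁, x₂, x₅ }ᶜ
  { x₃, x₅ }  = { x₁, x₂, x₄ }ᶜ
  { x₂, x₄, x₅ }  = { x₂, x₅ } ∪ { x₄ }
Round 4 adds 6:
  { x₁, x₂ }  = { x₂ } ∪ { x₁ }
  { x₁, x₃ }  = { x₂, x₄, x₅ }ᶜ
  { x₄, x₅ }  = { x₅ } ∪ { x₄ }
  { x₁, x₂, x₃ }  = { x₂, x₃ } ∪ { x₁ }
  { x₁, x₃, x₅ }  = { x₂, x₄ }ᶜ
  { x₃, x₄, x₅ }  = { x₃, x₄ } ∪ { x₅ }
Round 5: no new sets; the family is a σ-algebra.

Hence σ(𝒞) has 32 members: { {}, { x₁ }, { x₂ }, { x₃ }, { x₄ }, { x₅ }, { x₁, x₂ }, { x₁, x₃ }, { x₁, x₄ }, { x₁, x₅ }, { x₂, x₃ }, { x₂, x₄ }, { x₂, x₅ }, { x₃, x₄ }, { x₃, x₅ }, { x₄, x₅ }, { x₁, x₂, x₃ }, { x₁, x₂, x₄ }, { x₁, x₂, x₅ }, { x₁, x₃, x₄ }, { x₁, x₃, x₅ }, { x₁, x₄, x₅ }, { x₂, x₃, x₄ }, { x₂, x₃, x₅ }, { x₂, x₄, x₅ }, { x₃, x₄, x₅ }, { x₁, x₂, x₃, x₄ }, { x₁, x₂, x₃, x₅ }, { x₁, x₂, x₄, x₅ }, { x₁, x₃, x₄, x₅ }, { x₂, x₃, x₄, x₅ }, X }.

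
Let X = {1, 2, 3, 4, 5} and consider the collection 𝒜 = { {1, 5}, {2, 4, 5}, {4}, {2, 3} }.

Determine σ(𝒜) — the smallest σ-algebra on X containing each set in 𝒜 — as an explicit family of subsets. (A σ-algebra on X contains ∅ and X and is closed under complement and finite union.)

σ(𝒜) = { {}, {1}, {2}, {3}, {4}, {5}, {1, 2}, {1, 3}, {1, 4}, {1, 5}, {2, 3}, {2, 4}, {2, 5}, {3, 4}, {3, 5}, {4, 5}, {1, 2, 3}, {1, 2, 4}, {1, 2, 5}, {1, 3, 4}, {1, 3, 5}, {1, 4, 5}, {2, 3, 4}, {2, 3, 5}, {2, 4, 5}, {3, 4, 5}, {1, 2, 3, 4}, {1, 2, 3, 5}, {1, 2, 4, 5}, {1, 3, 4, 5}, {2, 3, 4, 5}, X }

Derivation:
Begin from { {}, {4}, {1, 5}, {2, 3}, {2, 4, 5}, X } (that is, 𝒜 plus ∅ and X).
Step 1 adds 6:
  {1, 3}  = X∖{2, 4, 5}
  {1, 4, 5}  = X∖{2, 3}
  {2, 3, 4}  = X∖{1, 5}
  {1, 2, 3, 5}  = X∖{4}
  {1, 2, 4, 5}  = {1, 5} ∪ {2, 4, 5}
  {2, 3, 4, 5}  = {2, 3} ∪ {2, 4, 5}
  (now 12)
Step 2: 7 new —
  {1}  = X∖{2, 3, 4, 5}
  {3}  = X∖{1, 2, 4, 5}
  {1, 2, 3}  = {2, 3} ∪ {1, 3}
  {1, 3, 4}  = {1, 3} ∪ {4}
  {1, 3, 5}  = {1, 3} ∪ {1, 5}
  {1, 2, 3, 4}  = {2, 3, 4} ∪ {1, 3}
  {1, 3, 4, 5}  = {1, 4, 5} ∪ {1, 3}
  (now 19)
Step 3. New:
  {2}  = X∖{1, 3, 4, 5}
  {5}  = X∖{1, 2, 3, 4}
  {1, 4}  = {4} ∪ {1}
  {2, 4}  = X∖{1, 3, 5}
  {2, 5}  = X∖{1, 3, 4}
  {3, 4}  = {3} ∪ {4}
  {4, 5}  = X∖{1, 2, 3}
  (now 26)
Step 4 adds 6:
  {1, 2}  = {2} ∪ {1}
  {3, 5}  = {5} ∪ {3}
  {1, 2, 4}  = {2} ∪ {1, 4}
  {1, 2, 5}  = X∖{3, 4}
  {2, 3, 5}  = X∖{1, 4}
  {3, 4, 5}  = {3, 4} ∪ {5}
  (now 32)
Step 5: stable.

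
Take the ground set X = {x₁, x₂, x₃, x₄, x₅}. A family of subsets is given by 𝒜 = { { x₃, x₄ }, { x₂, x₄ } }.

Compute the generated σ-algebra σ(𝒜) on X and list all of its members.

σ(𝒜) = { {}, { x₂ }, { x₃ }, { x₄ }, { x₁, x₅ }, { x₂, x₃ }, { x₂, x₄ }, { x₃, x₄ }, { x₁, x₂, x₅ }, { x₁, x₃, x₅ }, { x₁, x₄, x₅ }, { x₂, x₃, x₄ }, { x₁, x₂, x₃, x₅ }, { x₁, x₂, x₄, x₅ }, { x₁, x₃, x₄, x₅ }, X }

Check:
Take S₀ = 𝒜 ∪ {∅, X} = { {}, { x₂, x₄ }, { x₃, x₄ }, X }.
Iteration 1. New:
  { x₁, x₂, x₅ }  = X∖{ x₃, x₄ }
  { x₁, x₃, x₅ }  = X∖{ x₂, x₄ }
  { x₂, x₃, x₄ }  = { x₂, x₄ } ∪ { x₃, x₄ }
  (now 7)
Iteration 2: +4 →
  { x₁, x₅ }  = X∖{ x₂, x₃, x₄ }
  { x₁, x₂, x₃, x₅ }  = { x₁, x₂, x₅ } ∪ { x₁, x₃, x₅ }
  { x₁, x₂, x₄, x₅ }  = { x₁, x₂, x₅ } ∪ { x₂, x₄ }
  { x₁, x₃, x₄, x₅ }  = { x₃, x₄ } ∪ { x₁, x₃, x₅ }
  (now 11)
Iteration 3. New:
  { x₂ }  = X∖{ x₁, x₃, x₄, x₅ }
  { x₃ }  = X∖{ x₁, x₂, x₄, x₅ }
  { x₄ }  = X∖{ x₁, x₂, x₃, x₅ }
  (now 14)
Iteration 4 (2 new):
  { x₂, x₃ }  = { x₃ } ∪ { x₂ }
  { x₁, x₄, x₅ }  = { x₁, x₅ } ∪ { x₄ }
  (now 16)
Iteration 5: no new sets; the family is a σ-algebra.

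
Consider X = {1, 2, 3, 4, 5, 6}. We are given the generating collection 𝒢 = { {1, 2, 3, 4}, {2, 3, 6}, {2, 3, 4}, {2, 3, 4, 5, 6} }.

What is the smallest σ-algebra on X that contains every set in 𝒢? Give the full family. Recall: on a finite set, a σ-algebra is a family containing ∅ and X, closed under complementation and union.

Initial family (6 sets): { ∅, {2, 3, 4}, {2, 3, 6}, {1, 2, 3, 4}, {2, 3, 4, 5, 6}, X }.
Round 1: +6 →
  {1}  = complement {2, 3, 4, 5, 6}
  {5, 6}  = complement {1, 2, 3, 4}
  {1, 4, 5}  = complement {2, 3, 6}
  {1, 5, 6}  = complement {2, 3, 4}
  {2, 3, 4, 6}  = {2, 3, 4} ∪ {2, 3, 6}
  {1, 2, 3, 4, 6}  = {2, 3, 6} ∪ {1, 2, 3, 4}
Round 2: 7 new —
  {5}  = complement {1, 2, 3, 4, 6}
  {1, 5}  = complement {2, 3, 4, 6}
  {1, 2, 3, 6}  = {2, 3, 6} ∪ {1}
  {1, 4, 5, 6}  = {1, 4, 5} ∪ {5, 6}
  {2, 3, 5, 6}  = {5, 6} ∪ {2, 3, 6}
  {1, 2, 3, 4, 5}  = {1, 4, 5} ∪ {2, 3, 4}
  {1, 2, 3, 5, 6}  = {2, 3, 6} ∪ {1, 5, 6}
Round 3. New:
  {4}  = complement {1, 2, 3, 5, 6}
  {6}  = complement {1, 2, 3, 4, 5}
  {1, 4}  = complement {2, 3, 5, 6}
  {2, 3}  = complement {1, 4, 5, 6}
  {4, 5}  = complement {1, 2, 3, 6}
  {2, 3, 4, 5}  = {2, 3, 4} ∪ {5}
Round 4: +7 →
  {1, 6}  = complement {2, 3, 4, 5}
  {4, 6}  = {6} ∪ {4}
  {1, 2, 3}  = {1} ∪ {2, 3}
  {1, 4, 6}  = {6} ∪ {1, 4}
  {2, 3, 5}  = {5} ∪ {2, 3}
  {4, 5, 6}  = {5, 6} ∪ {4, 5}
  {1, 2, 3, 5}  = {2, 3} ∪ {1, 5}
After Round 5 the family is unchanged; done.

Therefore σ(𝒢) = { ∅, {1}, {4}, {5}, {6}, {1, 4}, {1, 5}, {1, 6}, {2, 3}, {4, 5}, {4, 6}, {5, 6}, {1, 2, 3}, {1, 4, 5}, {1, 4, 6}, {1, 5, 6}, {2, 3, 4}, {2, 3, 5}, {2, 3, 6}, {4, 5, 6}, {1, 2, 3, 4}, {1, 2, 3, 5}, {1, 2, 3, 6}, {1, 4, 5, 6}, {2, 3, 4, 5}, {2, 3, 4, 6}, {2, 3, 5, 6}, {1, 2, 3, 4, 5}, {1, 2, 3, 4, 6}, {1, 2, 3, 5, 6}, {2, 3, 4, 5, 6}, X } (|σ(𝒢)| = 32).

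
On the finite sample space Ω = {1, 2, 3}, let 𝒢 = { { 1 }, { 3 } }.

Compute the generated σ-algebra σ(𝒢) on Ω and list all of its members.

Start: 𝒢 ∪ {∅, Ω} = { {}, { 1 }, { 3 }, Ω }.
Step 1: +3 →
  { 1, 2 }  = { 3 }ᶜ
  { 1, 3 }  = { 3 } ∪ { 1 }
  { 2, 3 }  = { 1 }ᶜ
  (now 7)
Step 2. New:
  { 2 }  = { 1, 3 }ᶜ
  (now 8)
Step 3: stable.

|σ(𝒢)| = 8.  σ(𝒢) = { {}, { 1 }, { 2 }, { 3 }, { 1, 2 }, { 1, 3 }, { 2, 3 }, Ω }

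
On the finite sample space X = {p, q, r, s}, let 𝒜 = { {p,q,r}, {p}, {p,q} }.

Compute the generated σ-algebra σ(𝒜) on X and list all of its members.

Seed the family with 𝒜 together with ∅ and X: { {}, {p}, {p,q}, {p,q,r}, X }.
Iteration 1. New:
  {s}  = X∖{p,q,r}
  {r,s}  = X∖{p,q}
  {q,r,s}  = X∖{p}
  — 8 sets.
Iteration 2: 3 new —
  {p,s}  = {s} ∪ {p}
  {p,q,s}  = {s} ∪ {p,q}
  {p,r,s}  = {r,s} ∪ {p}
  — 11 sets.
Iteration 3. New:
  {q}  = X∖{p,r,s}
  {r}  = X∖{p,q,s}
  {q,r}  = X∖{p,s}
  — 14 sets.
Iteration 4 (2 new):
  {p,r}  = {r} ∪ {p}
  {q,s}  = {s} ∪ {q}
  — 16 sets.
Iteration 5: closed — nothing new.

Therefore σ(𝒜) = { {}, {p}, {q}, {r}, {s}, {p,q}, {p,r}, {p,s}, {q,r}, {q,s}, {r,s}, {p,q,r}, {p,q,s}, {p,r,s}, {q,r,s}, X } (|σ(𝒜)| = 16).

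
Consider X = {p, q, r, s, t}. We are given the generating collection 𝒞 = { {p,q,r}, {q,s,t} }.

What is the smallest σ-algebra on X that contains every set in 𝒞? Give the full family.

|σ(𝒞)| = 8.  σ(𝒞) = { {}, {q}, {p,r}, {s,t}, {p,q,r}, {q,s,t}, {p,r,s,t}, X }

Derivation:
Take S₀ = 𝒞 ∪ {∅, X} = { {}, {p,q,r}, {q,s,t}, X }.
Pass 1. New:
  {p,r}  = ᶜ of {q,s,t}
  {s,t}  = ᶜ of {p,q,r}
  — 6 sets.
Pass 2: 1 new —
  {p,r,s,t}  = {s,t} ∪ {p,r}
  — 7 sets.
Pass 3: +1 →
  {q}  = ᶜ of {p,r,s,t}
  — 8 sets.
Pass 4: no new sets; the family is a σ-algebra.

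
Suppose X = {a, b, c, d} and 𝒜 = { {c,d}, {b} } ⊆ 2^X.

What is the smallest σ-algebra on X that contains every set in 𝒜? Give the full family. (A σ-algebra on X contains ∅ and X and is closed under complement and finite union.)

Answer: σ(𝒜) = { ∅, {a}, {b}, {a,b}, {c,d}, {a,c,d}, {b,c,d}, X }

Derivation:
Start: 𝒜 ∪ {∅, X} = { ∅, {b}, {c,d}, X }.
Iteration 1 (3 new):
  {a,b}  = {c,d}ᶜ
  {a,c,d}  = {b}ᶜ
  {b,c,d}  = {b} ∪ {c,d}
  — 7 sets.
Iteration 2. New:
  {a}  = {b,c,d}ᶜ
  — 8 sets.
Iteration 3: already closed under ᶜ and ∪.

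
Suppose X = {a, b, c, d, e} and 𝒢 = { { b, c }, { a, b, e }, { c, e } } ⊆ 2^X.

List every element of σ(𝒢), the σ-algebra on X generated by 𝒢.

Answer: σ(𝒢) = { ∅, { a }, { b }, { c }, { d }, { e }, { a, b }, { a, c }, { a, d }, { a, e }, { b, c }, { b, d }, { b, e }, { c, d }, { c, e }, { d, e }, { a, b, c }, { a, b, d }, { a, b, e }, { a, c, d }, { a, c, e }, { a, d, e }, { b, c, d }, { b, c, e }, { b, d, e }, { c, d, e }, { a, b, c, d }, { a, b, c, e }, { a, b, d, e }, { a, c, d, e }, { b, c, d, e }, X }

Trace:
Start: 𝒢 ∪ {∅, X} = { ∅, { b, c }, { c, e }, { a, b, e }, X }.
Step 1. New:
  { c, d }  = X∖{ a, b, e }
  { a, b, d }  = X∖{ c, e }
  { a, d, e }  = X∖{ b, c }
  { b, c, e }  = { b, c } ∪ { c, e }
  { a, b, c, e }  = { a, b, e } ∪ { b, c }
  (now 10)
Step 2. New:
  { d }  = X∖{ a, b, c, e }
  { a, d }  = X∖{ b, c, e }
  { b, c, d }  = { c, d } ∪ { b, c }
  { c, d, e }  = { c, d } ∪ { c, e }
  { a, b, c, d }  = { c, d } ∪ { a, b, d }
  { a, b, d, e }  = { a, d, e } ∪ { a, b, d }
  { a, c, d, e }  = { a, d, e } ∪ { c, d }
  { b, c, d, e }  = { c, d } ∪ { b, c, e }
  (now 18)
Step 3 adds 7:
  { a }  = X∖{ b, c, d, e }
  { b }  = X∖{ a, c, d, e }
  { c }  = X∖{ a, b, d, e }
  { e }  = X∖{ a, b, c, d }
  { a, b }  = X∖{ c, d, e }
  { a, e }  = X∖{ b, c, d }
  { a, c, d }  = { c, d } ∪ { a, d }
  (now 25)
Step 4 adds 6:
  { a, c }  = { c } ∪ { a }
  { b, d }  = { b } ∪ { d }
  { b, e }  = X∖{ a, c, d }
  { d, e }  = { e } ∪ { d }
  { a, b, c }  = { a, b } ∪ { c }
  { a, c, e }  = { c } ∪ { a, e }
  (now 31)
Step 5 adds 1:
  { b, d, e }  = X∖{ a, c }
  (now 32)
Step 6: stable.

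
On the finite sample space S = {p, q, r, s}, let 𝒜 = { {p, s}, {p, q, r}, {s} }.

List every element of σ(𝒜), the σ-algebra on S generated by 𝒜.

σ(𝒜) = { ∅, {p}, {s}, {p, s}, {q, r}, {p, q, r}, {q, r, s}, S }

Trace:
Take S₀ = 𝒜 ∪ {∅, S} = { ∅, {s}, {p, s}, {p, q, r}, S }.
Pass 1 adds 1:
  {q, r}  = complement {p, s}
Pass 2 (1 new):
  {q, r, s}  = {s} ∪ {q, r}
Pass 3: +1 →
  {p}  = complement {q, r, s}
After Pass 4 the family is unchanged; done.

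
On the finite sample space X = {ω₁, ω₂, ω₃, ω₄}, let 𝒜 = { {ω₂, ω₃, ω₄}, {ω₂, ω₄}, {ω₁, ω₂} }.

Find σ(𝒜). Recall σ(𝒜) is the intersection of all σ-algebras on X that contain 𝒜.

Answer: σ(𝒜) = { {}, {ω₁}, {ω₂}, {ω₃}, {ω₄}, {ω₁, ω₂}, {ω₁, ω₃}, {ω₁, ω₄}, {ω₂, ω₃}, {ω₂, ω₄}, {ω₃, ω₄}, {ω₁, ω₂, ω₃}, {ω₁, ω₂, ω₄}, {ω₁, ω₃, ω₄}, {ω₂, ω₃, ω₄}, X }

Working:
Seed the family with 𝒜 together with ∅ and X: { {}, {ω₁, ω₂}, {ω₂, ω₄}, {ω₂, ω₃, ω₄}, X }.
Iteration 1: 4 new —
  {ω₁}  = X∖{ω₂, ω₃, ω₄}
  {ω₁, ω₃}  = X∖{ω₂, ω₄}
  {ω₃, ω₄}  = X∖{ω₁, ω₂}
  {ω₁, ω₂, ω₄}  = {ω₁, ω₂} ∪ {ω₂, ω₄}
Iteration 2: 3 new —
  {ω₃}  = X∖{ω₁, ω₂, ω₄}
  {ω₁, ω₂, ω₃}  = {ω₁, ω₂} ∪ {ω₁, ω₃}
  {ω₁, ω₃, ω₄}  = {ω₃, ω₄} ∪ {ω₁, ω₃}
Iteration 3. New:
  {ω₂}  = X∖{ω₁, ω₃, ω₄}
  {ω₄}  = X∖{ω₁, ω₂, ω₃}
Iteration 4: +2 →
  {ω₁, ω₄}  = {ω₄} ∪ {ω₁}
  {ω₂, ω₃}  = {ω₃} ∪ {ω₂}
Iteration 5: no new sets; the family is a σ-algebra.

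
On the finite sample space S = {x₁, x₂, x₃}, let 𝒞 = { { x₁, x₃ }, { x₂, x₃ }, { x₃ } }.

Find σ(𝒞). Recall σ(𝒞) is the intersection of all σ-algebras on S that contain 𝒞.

σ(𝒞) (8 sets): { {}, { x₁ }, { x₂ }, { x₃ }, { x₁, x₂ }, { x₁, x₃ }, { x₂, x₃ }, S }

Derivation:
Begin from { {}, { x₃ }, { x₁, x₃ }, { x₂, x₃ }, S } (that is, 𝒞 plus ∅ and S).
Pass 1: 3 new —
  { x₁ }  = ᶜ of { x₂, x₃ }
  { x₂ }  = ᶜ of { x₁, x₃ }
  { x₁, x₂ }  = ᶜ of { x₃ }
Pass 2: no new sets; the family is a σ-algebra.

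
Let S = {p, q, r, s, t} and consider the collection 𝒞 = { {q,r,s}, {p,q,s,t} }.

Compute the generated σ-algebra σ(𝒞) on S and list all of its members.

Seed the family with 𝒞 together with ∅ and S: { {}, {q,r,s}, {p,q,s,t}, S }.
Pass 1. New:
  {r}  = S∖{p,q,s,t}
  {p,t}  = S∖{q,r,s}
  (now 6)
Pass 2: +1 →
  {p,r,t}  = {r} ∪ {p,t}
  (now 7)
Pass 3. New:
  {q,s}  = S∖{p,r,t}
  (now 8)
Pass 4: stable.

Therefore σ(𝒞) = { {}, {r}, {p,t}, {q,s}, {p,r,t}, {q,r,s}, {p,q,s,t}, S } (|σ(𝒞)| = 8).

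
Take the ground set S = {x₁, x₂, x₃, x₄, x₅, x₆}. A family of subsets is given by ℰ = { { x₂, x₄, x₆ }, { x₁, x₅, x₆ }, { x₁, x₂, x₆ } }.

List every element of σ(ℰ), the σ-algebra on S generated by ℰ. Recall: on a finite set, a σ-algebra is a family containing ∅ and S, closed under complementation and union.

Start: ℰ ∪ {∅, S} = { {  }, { x₁, x₂, x₆ }, { x₁, x₅, x₆ }, { x₂, x₄, x₆ }, S }.
Step 1: 6 new —
  { x₁, x₃, x₅ }  = complement { x₂, x₄, x₆ }
  { x₂, x₃, x₄ }  = complement { x₁, x₅, x₆ }
  { x₃, x₄, x₅ }  = complement { x₁, x₂, x₆ }
  { x₁, x₂, x₄, x₆ }  = { x₂, x₄, x₆ } ∪ { x₁, x₂, x₆ }
  { x₁, x₂, x₅, x₆ }  = { x₁, x₅, x₆ } ∪ { x₁, x₂, x₆ }
  { x₁, x₂, x₄, x₅, x₆ }  = { x₂, x₄, x₆ } ∪ { x₁, x₅, x₆ }
Step 2 (12 new):
  { x₃ }  = complement { x₁, x₂, x₄, x₅, x₆ }
  { x₃, x₄ }  = complement { x₁, x₂, x₅, x₆ }
  { x₃, x₅ }  = complement { x₁, x₂, x₄, x₆ }
  { x₁, x₃, x₄, x₅ }  = { x₃, x₄, x₅ } ∪ { x₁, x₃, x₅ }
  { x₁, x₃, x₅, x₆ }  = { x₁, x₃, x₅ } ∪ { x₁, x₅, x₆ }
  { x₂, x₃, x₄, x₅ }  = { x₃, x₄, x₅ } ∪ { x₂, x₃, x₄ }
  { x₂, x₃, x₄, x₆ }  = { x₂, x₄, x₆ } ∪ { x₂, x₃, x₄ }
  { x₁, x₂, x₃, x₄, x₅ }  = { x₂, x₃, x₄ } ∪ { x₁, x₃, x₅ }
  { x₁, x₂, x₃, x₄, x₆ }  = { x₂, x₃, x₄ } ∪ { x₁, x₂, x₄, x₆ }
  { x₁, x₂, x₃, x₅, x₆ }  = { x₁, x₃, x₅ } ∪ { x₁, x₂, x₆ }
  { x₁, x₃, x₄, x₅, x₆ }  = { x₃, x₄, x₅ } ∪ { x₁, x₅, x₆ }
  { x₂, x₃, x₄, x₅, x₆ }  = { x₂, x₄, x₆ } ∪ { x₃, x₄, x₅ }
Step 3: +10 →
  { x₁ }  = complement { x₂, x₃, x₄, x₅, x₆ }
  { x₂ }  = complement { x₁, x₃, x₄, x₅, x₆ }
  { x₄ }  = complement { x₁, x₂, x₃, x₅, x₆ }
  { x₅ }  = complement { x₁, x₂, x₃, x₄, x₆ }
  { x₆ }  = complement { x₁, x₂, x₃, x₄, x₅ }
  { x₁, x₅ }  = complement { x₂, x₃, x₄, x₆ }
  { x₁, x₆ }  = complement { x₂, x₃, x₄, x₅ }
  { x₂, x₄ }  = complement { x₁, x₃, x₅, x₆ }
  { x₂, x₆ }  = complement { x₁, x₃, x₄, x₅ }
  { x₁, x₂, x₃, x₆ }  = { x₃ } ∪ { x₁, x₂, x₆ }
Step 4 adds 29:
  { x₁, x₂ }  = { x₁ } ∪ { x₂ }
  { x₁, x₃ }  = { x₁ } ∪ { x₃ }
  { x₁, x₄ }  = { x₁ } ∪ { x₄ }
  { x₂, x₃ }  = { x₂ } ∪ { x₃ }
  { x₂, x₅ }  = { x₂ } ∪ { x₅ }
  { x₃, x₆ }  = { x₆ } ∪ { x₃ }
  { x₄, x₅ }  = complement { x₁, x₂, x₃, x₆ }
  { x₄, x₆ }  = { x₆ } ∪ { x₄ }
  { x₅, x₆ }  = { x₆ } ∪ { x₅ }
  { x₁, x₂, x₄ }  = { x₁ } ∪ { x₂, x₄ }
  { x₁, x₂, x₅ }  = { x₂ } ∪ { x₁, x₅ }
  { x₁, x₃, x₄ }  = { x₃, x₄ } ∪ { x₁ }
  { x₁, x₃, x₆ }  = { x₁, x₆ } ∪ { x₃ }
  { x₁, x₄, x₅ }  = { x₁, x₅ } ∪ { x₄ }
  { x₁, x₄, x₆ }  = { x₁, x₆ } ∪ { x₄ }
  { x₂, x₃, x₅ }  = { x₂ } ∪ { x₃, x₅ }
  { x₂, x₃, x₆ }  = { x₂, x₆ } ∪ { x₃ }
  { x₂, x₄, x₅ }  = { x₅ } ∪ { x₂, x₄ }
  { x₂, x₅, x₆ }  = { x₂, x₆ } ∪ { x₅ }
  { x₃, x₄, x₆ }  = { x₃, x₄ } ∪ { x₆ }
  { x₃, x₅, x₆ }  = { x₆ } ∪ { x₃, x₅ }
  { x₁, x₂, x₃, x₄ }  = { x₁ } ∪ { x₂, x₃, x₄ }
  { x₁, x₂, x₃, x₅ }  = { x₁, x₃, x₅ } ∪ { x₂ }
  { x₁, x₂, x₄, x₅ }  = { x₁, x₅ } ∪ { x₂, x₄ }
  { x₁, x₃, x₄, x₆ }  = { x₃, x₄ } ∪ { x₁, x₆ }
  { x₁, x₄, x₅, x₆ }  = { x₁, x₅, x₆ } ∪ { x₄ }
  { x₂, x₃, x₅, x₆ }  = { x₂, x₆ } ∪ { x₃, x₅ }
  { x₂, x₄, x₅, x₆ }  = { x₂, x₄, x₆ } ∪ { x₅ }
  { x₃, x₄, x₅, x₆ }  = { x₃, x₄, x₅ } ∪ { x₆ }
Step 5 (2 new):
  { x₁, x₂, x₃ }  = { x₂ } ∪ { x₁, x₃ }
  { x₄, x₅, x₆ }  = { x₅, x₆ } ∪ { x₄, x₅ }
Step 6: no new sets; the family is a σ-algebra.

|σ(ℰ)| = 64.  σ(ℰ) = { {  }, { x₁ }, { x₂ }, { x₃ }, { x₄ }, { x₅ }, { x₆ }, { x₁, x₂ }, { x₁, x₃ }, { x₁, x₄ }, { x₁, x₅ }, { x₁, x₆ }, { x₂, x₃ }, { x₂, x₄ }, { x₂, x₅ }, { x₂, x₆ }, { x₃, x₄ }, { x₃, x₅ }, { x₃, x₆ }, { x₄, x₅ }, { x₄, x₆ }, { x₅, x₆ }, { x₁, x₂, x₃ }, { x₁, x₂, x₄ }, { x₁, x₂, x₅ }, { x₁, x₂, x₆ }, { x₁, x₃, x₄ }, { x₁, x₃, x₅ }, { x₁, x₃, x₆ }, { x₁, x₄, x₅ }, { x₁, x₄, x₆ }, { x₁, x₅, x₆ }, { x₂, x₃, x₄ }, { x₂, x₃, x₅ }, { x₂, x₃, x₆ }, { x₂, x₄, x₅ }, { x₂, x₄, x₆ }, { x₂, x₅, x₆ }, { x₃, x₄, x₅ }, { x₃, x₄, x₆ }, { x₃, x₅, x₆ }, { x₄, x₅, x₆ }, { x₁, x₂, x₃, x₄ }, { x₁, x₂, x₃, x₅ }, { x₁, x₂, x₃, x₆ }, { x₁, x₂, x₄, x₅ }, { x₁, x₂, x₄, x₆ }, { x₁, x₂, x₅, x₆ }, { x₁, x₃, x₄, x₅ }, { x₁, x₃, x₄, x₆ }, { x₁, x₃, x₅, x₆ }, { x₁, x₄, x₅, x₆ }, { x₂, x₃, x₄, x₅ }, { x₂, x₃, x₄, x₆ }, { x₂, x₃, x₅, x₆ }, { x₂, x₄, x₅, x₆ }, { x₃, x₄, x₅, x₆ }, { x₁, x₂, x₃, x₄, x₅ }, { x₁, x₂, x₃, x₄, x₆ }, { x₁, x₂, x₃, x₅, x₆ }, { x₁, x₂, x₄, x₅, x₆ }, { x₁, x₃, x₄, x₅, x₆ }, { x₂, x₃, x₄, x₅, x₆ }, S }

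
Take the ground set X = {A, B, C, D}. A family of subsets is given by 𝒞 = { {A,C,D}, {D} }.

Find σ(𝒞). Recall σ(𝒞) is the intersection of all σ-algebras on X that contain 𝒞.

Seed the family with 𝒞 together with ∅ and X: { {}, {D}, {A,C,D}, X }.
Round 1: +2 →
  {B}  = {A,C,D}ᶜ
  {A,B,C}  = {D}ᶜ
  |family| = 6
Round 2: +1 →
  {B,D}  = {D} ∪ {B}
  |family| = 7
Round 3 (1 new):
  {A,C}  = {B,D}ᶜ
  |family| = 8
After Round 4 the family is unchanged; done.

Hence σ(𝒞) has 8 members: { {}, {B}, {D}, {A,C}, {B,D}, {A,B,C}, {A,C,D}, X }.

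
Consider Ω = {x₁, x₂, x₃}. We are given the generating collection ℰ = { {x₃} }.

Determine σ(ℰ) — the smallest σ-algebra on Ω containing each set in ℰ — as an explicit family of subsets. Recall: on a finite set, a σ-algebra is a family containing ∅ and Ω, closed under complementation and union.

Take S₀ = ℰ ∪ {∅, Ω} = { {}, {x₃}, Ω }.
Pass 1: 1 new —
  {x₁, x₂}  = ᶜ of {x₃}
  |family| = 4
Pass 2: stable.

Hence σ(ℰ) has 4 members: { {}, {x₃}, {x₁, x₂}, Ω }.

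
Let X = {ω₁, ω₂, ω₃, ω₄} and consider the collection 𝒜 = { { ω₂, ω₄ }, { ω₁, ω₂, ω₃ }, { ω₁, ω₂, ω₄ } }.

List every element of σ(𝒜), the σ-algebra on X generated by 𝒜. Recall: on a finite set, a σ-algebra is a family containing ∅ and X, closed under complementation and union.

σ(𝒜) (16 sets): { {  }, { ω₁ }, { ω₂ }, { ω₃ }, { ω₄ }, { ω₁, ω₂ }, { ω₁, ω₃ }, { ω₁, ω₄ }, { ω₂, ω₃ }, { ω₂, ω₄ }, { ω₃, ω₄ }, { ω₁, ω₂, ω₃ }, { ω₁, ω₂, ω₄ }, { ω₁, ω₃, ω₄ }, { ω₂, ω₃, ω₄ }, X }

Derivation:
Start: 𝒜 ∪ {∅, X} = { {  }, { ω₂, ω₄ }, { ω₁, ω₂, ω₃ }, { ω₁, ω₂, ω₄ }, X }.
Round 1: 3 new —
  { ω₃ }  = { ω₁, ω₂, ω₄ }ᶜ
  { ω₄ }  = { ω₁, ω₂, ω₃ }ᶜ
  { ω₁, ω₃ }  = { ω₂, ω₄ }ᶜ
Round 2: +3 →
  { ω₃, ω₄ }  = { ω₄ } ∪ { ω₃ }
  { ω₁, ω₃, ω₄ }  = { ω₄ } ∪ { ω₁, ω₃ }
  { ω₂, ω₃, ω₄ }  = { ω₃ } ∪ { ω₂, ω₄ }
Round 3 (3 new):
  { ω₁ }  = { ω₂, ω₃, ω₄ }ᶜ
  { ω₂ }  = { ω₁, ω₃, ω₄ }ᶜ
  { ω₁, ω₂ }  = { ω₃, ω₄ }ᶜ
Round 4. New:
  { ω₁, ω₄ }  = { ω₄ } ∪ { ω₁ }
  { ω₂, ω₃ }  = { ω₃ } ∪ { ω₂ }
Round 5: stable.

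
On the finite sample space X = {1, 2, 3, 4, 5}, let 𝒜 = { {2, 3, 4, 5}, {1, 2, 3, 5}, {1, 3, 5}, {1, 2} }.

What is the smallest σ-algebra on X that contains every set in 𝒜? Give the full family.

Seed the family with 𝒜 together with ∅ and X: { ∅, {1, 2}, {1, 3, 5}, {1, 2, 3, 5}, {2, 3, 4, 5}, X }.
Pass 1 adds 4:
  {1}  = {2, 3, 4, 5}ᶜ
  {4}  = {1, 2, 3, 5}ᶜ
  {2, 4}  = {1, 3, 5}ᶜ
  {3, 4, 5}  = {1, 2}ᶜ
Pass 2. New:
  {1, 4}  = {4} ∪ {1}
  {1, 2, 4}  = {1, 2} ∪ {4}
  {1, 3, 4, 5}  = {3, 4, 5} ∪ {1, 3, 5}
Pass 3. New:
  {2}  = {1, 3, 4, 5}ᶜ
  {3, 5}  = {1, 2, 4}ᶜ
  {2, 3, 5}  = {1, 4}ᶜ
Pass 4 adds nothing — fixpoint reached.

|σ(𝒜)| = 16.  σ(𝒜) = { ∅, {1}, {2}, {4}, {1, 2}, {1, 4}, {2, 4}, {3, 5}, {1, 2, 4}, {1, 3, 5}, {2, 3, 5}, {3, 4, 5}, {1, 2, 3, 5}, {1, 3, 4, 5}, {2, 3, 4, 5}, X }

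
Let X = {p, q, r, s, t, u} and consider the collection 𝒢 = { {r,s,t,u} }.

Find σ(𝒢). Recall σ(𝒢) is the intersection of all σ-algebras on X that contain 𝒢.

Begin from { ∅, {r,s,t,u}, X } (that is, 𝒢 plus ∅ and X).
Step 1 (1 new):
  {p,q}  = {r,s,t,u}ᶜ
  [4 total]
Step 2: stable.

σ(𝒢) = { ∅, {p,q}, {r,s,t,u}, X }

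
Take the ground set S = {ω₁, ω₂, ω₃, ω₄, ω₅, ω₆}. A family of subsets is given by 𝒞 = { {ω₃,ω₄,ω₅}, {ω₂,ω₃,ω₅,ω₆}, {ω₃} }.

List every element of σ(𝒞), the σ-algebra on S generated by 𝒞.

σ(𝒞) (32 sets): { {}, {ω₁}, {ω₃}, {ω₄}, {ω₅}, {ω₁,ω₃}, {ω₁,ω₄}, {ω₁,ω₅}, {ω₂,ω₆}, {ω₃,ω₄}, {ω₃,ω₅}, {ω₄,ω₅}, {ω₁,ω₂,ω₆}, {ω₁,ω₃,ω₄}, {ω₁,ω₃,ω₅}, {ω₁,ω₄,ω₅}, {ω₂,ω₃,ω₆}, {ω₂,ω₄,ω₆}, {ω₂,ω₅,ω₆}, {ω₃,ω₄,ω₅}, {ω₁,ω₂,ω₃,ω₆}, {ω₁,ω₂,ω₄,ω₆}, {ω₁,ω₂,ω₅,ω₆}, {ω₁,ω₃,ω₄,ω₅}, {ω₂,ω₃,ω₄,ω₆}, {ω₂,ω₃,ω₅,ω₆}, {ω₂,ω₄,ω₅,ω₆}, {ω₁,ω₂,ω₃,ω₄,ω₆}, {ω₁,ω₂,ω₃,ω₅,ω₆}, {ω₁,ω₂,ω₄,ω₅,ω₆}, {ω₂,ω₃,ω₄,ω₅,ω₆}, S }

Check:
Seed the family with 𝒞 together with ∅ and S: { {}, {ω₃}, {ω₃,ω₄,ω₅}, {ω₂,ω₃,ω₅,ω₆}, S }.
Round 1. New:
  {ω₁,ω₄}  = S∖{ω₂,ω₃,ω₅,ω₆}
  {ω₁,ω₂,ω₆}  = S∖{ω₃,ω₄,ω₅}
  {ω₁,ω₂,ω₄,ω₅,ω₆}  = S∖{ω₃}
  {ω₂,ω₃,ω₄,ω₅,ω₆}  = {ω₃,ω₄,ω₅} ∪ {ω₂,ω₃,ω₅,ω₆}
  [9 total]
Round 2 (6 new):
  {ω₁}  = S∖{ω₂,ω₃,ω₄,ω₅,ω₆}
  {ω₁,ω₃,ω₄}  = {ω₃} ∪ {ω₁,ω₄}
  {ω₁,ω₂,ω₃,ω₆}  = {ω₃} ∪ {ω₁,ω₂,ω₆}
  {ω₁,ω₂,ω₄,ω₆}  = {ω₁,ω₄} ∪ {ω₁,ω₂,ω₆}
  {ω₁,ω₃,ω₄,ω₅}  = {ω₃,ω₄,ω₅} ∪ {ω₁,ω₄}
  {ω₁,ω₂,ω₃,ω₅,ω₆}  = {ω₁,ω₂,ω₆} ∪ {ω₂,ω₃,ω₅,ω₆}
  [15 total]
Round 3: 7 new —
  {ω₄}  = S∖{ω₁,ω₂,ω₃,ω₅,ω₆}
  {ω₁,ω₃}  = {ω₃} ∪ {ω₁}
  {ω₂,ω₆}  = S∖{ω₁,ω₃,ω₄,ω₅}
  {ω₃,ω₅}  = S∖{ω₁,ω₂,ω₄,ω₆}
  {ω₄,ω₅}  = S∖{ω₁,ω₂,ω₃,ω₆}
  {ω₂,ω₅,ω₆}  = S∖{ω₁,ω₃,ω₄}
  {ω₁,ω₂,ω₃,ω₄,ω₆}  = {ω₃} ∪ {ω₁,ω₂,ω₄,ω₆}
  [22 total]
Round 4 adds 8:
  {ω₅}  = S∖{ω₁,ω₂,ω₃,ω₄,ω₆}
  {ω₃,ω₄}  = {ω₃} ∪ {ω₄}
  {ω₁,ω₃,ω₅}  = {ω₁,ω₃} ∪ {ω₃,ω₅}
  {ω₁,ω₄,ω₅}  = {ω₄,ω₅} ∪ {ω₁,ω₄}
  {ω₂,ω₃,ω₆}  = {ω₂,ω₆} ∪ {ω₃}
  {ω₂,ω₄,ω₆}  = {ω₂,ω₆} ∪ {ω₄}
  {ω₁,ω₂,ω₅,ω₆}  = {ω₂,ω₅,ω₆} ∪ {ω₁,ω₂,ω₆}
  {ω₂,ω₄,ω₅,ω₆}  = S∖{ω₁,ω₃}
  [30 total]
Round 5 adds 2:
  {ω₁,ω₅}  = {ω₁} ∪ {ω₅}
  {ω₂,ω₃,ω₄,ω₆}  = {ω₂,ω₄,ω₆} ∪ {ω₃,ω₄}
  [32 total]
Round 6: already closed under ᶜ and ∪.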